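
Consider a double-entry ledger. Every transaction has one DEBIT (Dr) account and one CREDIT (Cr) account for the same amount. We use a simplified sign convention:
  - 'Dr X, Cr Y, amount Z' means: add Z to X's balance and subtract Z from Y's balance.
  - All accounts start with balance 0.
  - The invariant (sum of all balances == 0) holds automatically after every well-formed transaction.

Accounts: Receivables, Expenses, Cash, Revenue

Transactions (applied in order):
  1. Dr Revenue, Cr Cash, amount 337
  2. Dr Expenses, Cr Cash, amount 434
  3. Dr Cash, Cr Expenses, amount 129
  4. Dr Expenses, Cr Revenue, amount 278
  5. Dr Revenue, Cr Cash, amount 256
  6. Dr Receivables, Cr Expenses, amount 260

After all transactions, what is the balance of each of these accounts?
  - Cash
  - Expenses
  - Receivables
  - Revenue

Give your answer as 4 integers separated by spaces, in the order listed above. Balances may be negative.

After txn 1 (Dr Revenue, Cr Cash, amount 337): Cash=-337 Revenue=337
After txn 2 (Dr Expenses, Cr Cash, amount 434): Cash=-771 Expenses=434 Revenue=337
After txn 3 (Dr Cash, Cr Expenses, amount 129): Cash=-642 Expenses=305 Revenue=337
After txn 4 (Dr Expenses, Cr Revenue, amount 278): Cash=-642 Expenses=583 Revenue=59
After txn 5 (Dr Revenue, Cr Cash, amount 256): Cash=-898 Expenses=583 Revenue=315
After txn 6 (Dr Receivables, Cr Expenses, amount 260): Cash=-898 Expenses=323 Receivables=260 Revenue=315

Answer: -898 323 260 315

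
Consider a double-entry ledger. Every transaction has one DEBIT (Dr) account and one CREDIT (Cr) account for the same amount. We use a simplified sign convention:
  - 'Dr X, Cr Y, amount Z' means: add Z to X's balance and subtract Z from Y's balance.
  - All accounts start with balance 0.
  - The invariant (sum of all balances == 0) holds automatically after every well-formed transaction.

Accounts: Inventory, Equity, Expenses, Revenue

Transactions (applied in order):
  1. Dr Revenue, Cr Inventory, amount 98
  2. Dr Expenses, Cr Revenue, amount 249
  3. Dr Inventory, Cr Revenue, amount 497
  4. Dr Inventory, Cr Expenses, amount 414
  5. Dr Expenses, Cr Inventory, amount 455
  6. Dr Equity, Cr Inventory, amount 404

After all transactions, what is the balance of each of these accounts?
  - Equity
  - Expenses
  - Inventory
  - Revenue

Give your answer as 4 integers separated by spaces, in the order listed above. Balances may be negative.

After txn 1 (Dr Revenue, Cr Inventory, amount 98): Inventory=-98 Revenue=98
After txn 2 (Dr Expenses, Cr Revenue, amount 249): Expenses=249 Inventory=-98 Revenue=-151
After txn 3 (Dr Inventory, Cr Revenue, amount 497): Expenses=249 Inventory=399 Revenue=-648
After txn 4 (Dr Inventory, Cr Expenses, amount 414): Expenses=-165 Inventory=813 Revenue=-648
After txn 5 (Dr Expenses, Cr Inventory, amount 455): Expenses=290 Inventory=358 Revenue=-648
After txn 6 (Dr Equity, Cr Inventory, amount 404): Equity=404 Expenses=290 Inventory=-46 Revenue=-648

Answer: 404 290 -46 -648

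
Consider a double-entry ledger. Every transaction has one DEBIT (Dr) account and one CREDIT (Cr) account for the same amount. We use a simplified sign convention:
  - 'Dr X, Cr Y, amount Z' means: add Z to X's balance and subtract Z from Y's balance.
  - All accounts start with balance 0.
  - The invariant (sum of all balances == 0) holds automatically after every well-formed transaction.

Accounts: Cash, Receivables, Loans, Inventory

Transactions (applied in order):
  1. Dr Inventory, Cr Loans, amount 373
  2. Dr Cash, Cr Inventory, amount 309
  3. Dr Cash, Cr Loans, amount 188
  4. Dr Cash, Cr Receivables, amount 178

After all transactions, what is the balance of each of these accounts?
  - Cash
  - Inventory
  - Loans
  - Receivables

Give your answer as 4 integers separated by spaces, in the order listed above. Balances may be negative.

After txn 1 (Dr Inventory, Cr Loans, amount 373): Inventory=373 Loans=-373
After txn 2 (Dr Cash, Cr Inventory, amount 309): Cash=309 Inventory=64 Loans=-373
After txn 3 (Dr Cash, Cr Loans, amount 188): Cash=497 Inventory=64 Loans=-561
After txn 4 (Dr Cash, Cr Receivables, amount 178): Cash=675 Inventory=64 Loans=-561 Receivables=-178

Answer: 675 64 -561 -178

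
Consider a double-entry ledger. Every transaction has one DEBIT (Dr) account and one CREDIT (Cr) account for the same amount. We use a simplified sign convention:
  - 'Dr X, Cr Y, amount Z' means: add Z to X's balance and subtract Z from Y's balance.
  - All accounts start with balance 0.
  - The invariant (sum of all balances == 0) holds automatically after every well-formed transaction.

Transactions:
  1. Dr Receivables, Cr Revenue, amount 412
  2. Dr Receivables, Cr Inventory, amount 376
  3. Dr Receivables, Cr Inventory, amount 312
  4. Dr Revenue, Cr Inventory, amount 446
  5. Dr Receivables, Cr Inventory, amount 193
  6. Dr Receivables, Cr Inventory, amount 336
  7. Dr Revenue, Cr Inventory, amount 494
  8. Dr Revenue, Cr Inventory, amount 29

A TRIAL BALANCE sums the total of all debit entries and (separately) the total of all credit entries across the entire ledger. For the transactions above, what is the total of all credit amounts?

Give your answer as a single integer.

Txn 1: credit+=412
Txn 2: credit+=376
Txn 3: credit+=312
Txn 4: credit+=446
Txn 5: credit+=193
Txn 6: credit+=336
Txn 7: credit+=494
Txn 8: credit+=29
Total credits = 2598

Answer: 2598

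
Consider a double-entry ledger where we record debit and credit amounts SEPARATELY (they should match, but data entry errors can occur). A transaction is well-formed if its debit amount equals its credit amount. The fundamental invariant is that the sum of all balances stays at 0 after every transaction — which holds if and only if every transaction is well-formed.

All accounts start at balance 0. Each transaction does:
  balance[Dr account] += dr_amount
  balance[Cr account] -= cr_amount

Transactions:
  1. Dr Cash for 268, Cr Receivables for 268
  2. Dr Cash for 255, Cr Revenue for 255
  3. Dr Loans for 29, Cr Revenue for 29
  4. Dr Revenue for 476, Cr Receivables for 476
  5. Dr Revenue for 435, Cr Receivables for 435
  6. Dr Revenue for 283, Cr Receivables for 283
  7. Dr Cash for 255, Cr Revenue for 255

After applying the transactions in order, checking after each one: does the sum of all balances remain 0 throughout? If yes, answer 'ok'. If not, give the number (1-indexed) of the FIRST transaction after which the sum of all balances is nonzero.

Answer: ok

Derivation:
After txn 1: dr=268 cr=268 sum_balances=0
After txn 2: dr=255 cr=255 sum_balances=0
After txn 3: dr=29 cr=29 sum_balances=0
After txn 4: dr=476 cr=476 sum_balances=0
After txn 5: dr=435 cr=435 sum_balances=0
After txn 6: dr=283 cr=283 sum_balances=0
After txn 7: dr=255 cr=255 sum_balances=0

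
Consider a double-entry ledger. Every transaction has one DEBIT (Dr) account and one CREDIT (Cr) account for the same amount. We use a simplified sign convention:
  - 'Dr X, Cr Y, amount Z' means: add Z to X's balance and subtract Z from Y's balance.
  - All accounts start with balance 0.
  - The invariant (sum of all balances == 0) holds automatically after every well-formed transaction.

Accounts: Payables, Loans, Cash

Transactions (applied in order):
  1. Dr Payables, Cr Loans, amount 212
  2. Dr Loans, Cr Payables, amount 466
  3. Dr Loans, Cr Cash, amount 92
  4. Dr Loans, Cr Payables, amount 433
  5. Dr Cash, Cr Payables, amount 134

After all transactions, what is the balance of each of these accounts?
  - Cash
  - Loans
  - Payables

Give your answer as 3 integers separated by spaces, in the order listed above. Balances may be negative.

Answer: 42 779 -821

Derivation:
After txn 1 (Dr Payables, Cr Loans, amount 212): Loans=-212 Payables=212
After txn 2 (Dr Loans, Cr Payables, amount 466): Loans=254 Payables=-254
After txn 3 (Dr Loans, Cr Cash, amount 92): Cash=-92 Loans=346 Payables=-254
After txn 4 (Dr Loans, Cr Payables, amount 433): Cash=-92 Loans=779 Payables=-687
After txn 5 (Dr Cash, Cr Payables, amount 134): Cash=42 Loans=779 Payables=-821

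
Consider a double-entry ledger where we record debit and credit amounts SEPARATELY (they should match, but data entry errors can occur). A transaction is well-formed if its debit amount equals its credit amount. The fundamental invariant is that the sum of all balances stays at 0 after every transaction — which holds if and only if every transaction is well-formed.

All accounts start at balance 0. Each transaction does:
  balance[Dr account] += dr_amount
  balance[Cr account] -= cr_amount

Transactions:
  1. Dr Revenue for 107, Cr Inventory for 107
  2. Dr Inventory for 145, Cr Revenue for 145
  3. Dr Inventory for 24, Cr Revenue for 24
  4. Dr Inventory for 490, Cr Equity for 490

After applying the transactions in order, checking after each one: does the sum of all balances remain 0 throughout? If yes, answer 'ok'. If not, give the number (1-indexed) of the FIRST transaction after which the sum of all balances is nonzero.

Answer: ok

Derivation:
After txn 1: dr=107 cr=107 sum_balances=0
After txn 2: dr=145 cr=145 sum_balances=0
After txn 3: dr=24 cr=24 sum_balances=0
After txn 4: dr=490 cr=490 sum_balances=0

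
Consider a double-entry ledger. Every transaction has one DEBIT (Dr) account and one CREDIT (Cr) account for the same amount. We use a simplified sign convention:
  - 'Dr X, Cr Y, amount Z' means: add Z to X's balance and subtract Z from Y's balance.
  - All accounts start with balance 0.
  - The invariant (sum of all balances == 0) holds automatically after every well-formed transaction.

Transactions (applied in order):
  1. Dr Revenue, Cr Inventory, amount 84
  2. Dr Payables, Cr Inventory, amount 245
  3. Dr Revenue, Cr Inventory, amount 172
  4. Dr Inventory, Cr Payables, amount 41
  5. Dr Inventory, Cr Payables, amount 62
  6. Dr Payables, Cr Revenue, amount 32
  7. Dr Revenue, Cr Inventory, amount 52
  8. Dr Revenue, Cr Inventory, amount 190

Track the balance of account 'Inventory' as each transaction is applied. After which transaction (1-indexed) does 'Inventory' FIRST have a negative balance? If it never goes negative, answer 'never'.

Answer: 1

Derivation:
After txn 1: Inventory=-84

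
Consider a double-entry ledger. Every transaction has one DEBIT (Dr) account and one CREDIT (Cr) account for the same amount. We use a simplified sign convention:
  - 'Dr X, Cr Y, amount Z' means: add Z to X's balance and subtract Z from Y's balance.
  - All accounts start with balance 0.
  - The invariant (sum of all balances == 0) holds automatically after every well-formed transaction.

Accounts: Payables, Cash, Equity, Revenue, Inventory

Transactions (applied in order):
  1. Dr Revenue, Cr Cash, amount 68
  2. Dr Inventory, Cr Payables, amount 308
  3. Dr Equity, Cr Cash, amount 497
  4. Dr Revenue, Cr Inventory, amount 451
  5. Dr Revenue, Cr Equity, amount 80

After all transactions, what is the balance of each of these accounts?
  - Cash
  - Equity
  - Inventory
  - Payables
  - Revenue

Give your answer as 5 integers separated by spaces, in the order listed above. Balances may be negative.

Answer: -565 417 -143 -308 599

Derivation:
After txn 1 (Dr Revenue, Cr Cash, amount 68): Cash=-68 Revenue=68
After txn 2 (Dr Inventory, Cr Payables, amount 308): Cash=-68 Inventory=308 Payables=-308 Revenue=68
After txn 3 (Dr Equity, Cr Cash, amount 497): Cash=-565 Equity=497 Inventory=308 Payables=-308 Revenue=68
After txn 4 (Dr Revenue, Cr Inventory, amount 451): Cash=-565 Equity=497 Inventory=-143 Payables=-308 Revenue=519
After txn 5 (Dr Revenue, Cr Equity, amount 80): Cash=-565 Equity=417 Inventory=-143 Payables=-308 Revenue=599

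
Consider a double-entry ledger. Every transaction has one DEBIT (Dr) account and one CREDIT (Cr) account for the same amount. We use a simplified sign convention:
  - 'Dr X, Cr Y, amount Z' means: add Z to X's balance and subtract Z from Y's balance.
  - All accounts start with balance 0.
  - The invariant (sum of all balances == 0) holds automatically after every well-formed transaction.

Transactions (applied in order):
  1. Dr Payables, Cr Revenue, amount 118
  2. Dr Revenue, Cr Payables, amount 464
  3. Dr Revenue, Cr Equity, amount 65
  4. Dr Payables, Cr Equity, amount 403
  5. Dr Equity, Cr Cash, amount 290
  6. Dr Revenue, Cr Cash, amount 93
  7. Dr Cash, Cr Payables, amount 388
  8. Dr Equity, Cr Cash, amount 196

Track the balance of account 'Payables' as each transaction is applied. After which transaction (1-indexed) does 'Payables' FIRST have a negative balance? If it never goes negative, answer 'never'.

After txn 1: Payables=118
After txn 2: Payables=-346

Answer: 2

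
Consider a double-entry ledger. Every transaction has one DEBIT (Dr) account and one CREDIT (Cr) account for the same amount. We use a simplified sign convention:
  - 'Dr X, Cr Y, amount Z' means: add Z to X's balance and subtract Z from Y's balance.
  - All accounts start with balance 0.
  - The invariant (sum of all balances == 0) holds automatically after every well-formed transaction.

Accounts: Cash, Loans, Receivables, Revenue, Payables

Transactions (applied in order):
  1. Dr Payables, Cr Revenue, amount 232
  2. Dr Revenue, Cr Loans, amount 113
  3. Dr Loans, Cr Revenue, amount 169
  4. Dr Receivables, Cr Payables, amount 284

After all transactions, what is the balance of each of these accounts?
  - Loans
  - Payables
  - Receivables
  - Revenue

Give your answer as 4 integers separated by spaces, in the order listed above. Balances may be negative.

After txn 1 (Dr Payables, Cr Revenue, amount 232): Payables=232 Revenue=-232
After txn 2 (Dr Revenue, Cr Loans, amount 113): Loans=-113 Payables=232 Revenue=-119
After txn 3 (Dr Loans, Cr Revenue, amount 169): Loans=56 Payables=232 Revenue=-288
After txn 4 (Dr Receivables, Cr Payables, amount 284): Loans=56 Payables=-52 Receivables=284 Revenue=-288

Answer: 56 -52 284 -288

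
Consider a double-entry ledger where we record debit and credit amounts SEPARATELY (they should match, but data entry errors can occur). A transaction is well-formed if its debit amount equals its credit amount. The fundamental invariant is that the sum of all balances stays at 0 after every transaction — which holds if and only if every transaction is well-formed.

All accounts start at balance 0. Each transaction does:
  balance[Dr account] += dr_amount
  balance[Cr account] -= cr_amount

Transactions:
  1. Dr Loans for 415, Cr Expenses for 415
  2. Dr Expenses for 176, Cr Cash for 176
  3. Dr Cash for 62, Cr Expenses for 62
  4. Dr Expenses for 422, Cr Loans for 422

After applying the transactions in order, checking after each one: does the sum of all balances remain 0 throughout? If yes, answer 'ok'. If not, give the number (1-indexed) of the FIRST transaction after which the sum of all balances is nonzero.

After txn 1: dr=415 cr=415 sum_balances=0
After txn 2: dr=176 cr=176 sum_balances=0
After txn 3: dr=62 cr=62 sum_balances=0
After txn 4: dr=422 cr=422 sum_balances=0

Answer: ok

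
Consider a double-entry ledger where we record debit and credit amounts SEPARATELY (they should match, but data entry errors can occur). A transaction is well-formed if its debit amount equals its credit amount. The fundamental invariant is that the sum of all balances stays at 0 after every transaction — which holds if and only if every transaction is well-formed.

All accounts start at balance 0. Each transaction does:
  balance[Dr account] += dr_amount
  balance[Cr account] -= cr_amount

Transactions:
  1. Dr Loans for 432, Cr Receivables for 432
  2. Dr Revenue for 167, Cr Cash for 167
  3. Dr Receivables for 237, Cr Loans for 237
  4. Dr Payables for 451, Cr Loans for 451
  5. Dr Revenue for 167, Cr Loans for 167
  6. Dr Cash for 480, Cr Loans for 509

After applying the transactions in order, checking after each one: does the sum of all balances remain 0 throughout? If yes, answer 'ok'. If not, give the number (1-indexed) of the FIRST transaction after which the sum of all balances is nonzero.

Answer: 6

Derivation:
After txn 1: dr=432 cr=432 sum_balances=0
After txn 2: dr=167 cr=167 sum_balances=0
After txn 3: dr=237 cr=237 sum_balances=0
After txn 4: dr=451 cr=451 sum_balances=0
After txn 5: dr=167 cr=167 sum_balances=0
After txn 6: dr=480 cr=509 sum_balances=-29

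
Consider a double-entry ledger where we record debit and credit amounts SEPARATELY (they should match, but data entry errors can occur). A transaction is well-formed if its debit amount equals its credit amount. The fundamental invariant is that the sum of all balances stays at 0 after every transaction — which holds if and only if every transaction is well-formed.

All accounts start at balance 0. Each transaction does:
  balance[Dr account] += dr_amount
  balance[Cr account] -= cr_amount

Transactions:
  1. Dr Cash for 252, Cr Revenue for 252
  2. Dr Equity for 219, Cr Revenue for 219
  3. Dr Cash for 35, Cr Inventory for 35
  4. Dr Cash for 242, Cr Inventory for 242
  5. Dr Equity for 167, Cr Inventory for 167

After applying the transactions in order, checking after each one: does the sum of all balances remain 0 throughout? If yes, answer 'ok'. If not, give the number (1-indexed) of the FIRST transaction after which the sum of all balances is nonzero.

After txn 1: dr=252 cr=252 sum_balances=0
After txn 2: dr=219 cr=219 sum_balances=0
After txn 3: dr=35 cr=35 sum_balances=0
After txn 4: dr=242 cr=242 sum_balances=0
After txn 5: dr=167 cr=167 sum_balances=0

Answer: ok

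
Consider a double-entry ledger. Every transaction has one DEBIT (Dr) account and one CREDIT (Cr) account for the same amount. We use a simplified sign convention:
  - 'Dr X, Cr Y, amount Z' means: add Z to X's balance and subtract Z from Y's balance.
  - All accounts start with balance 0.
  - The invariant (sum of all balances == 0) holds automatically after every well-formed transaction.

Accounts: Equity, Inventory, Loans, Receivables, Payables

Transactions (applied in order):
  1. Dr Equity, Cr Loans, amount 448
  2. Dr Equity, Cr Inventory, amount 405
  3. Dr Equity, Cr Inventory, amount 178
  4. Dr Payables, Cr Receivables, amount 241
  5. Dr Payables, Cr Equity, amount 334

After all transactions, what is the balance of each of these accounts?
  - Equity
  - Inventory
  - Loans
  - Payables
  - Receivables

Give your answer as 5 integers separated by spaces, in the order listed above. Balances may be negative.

Answer: 697 -583 -448 575 -241

Derivation:
After txn 1 (Dr Equity, Cr Loans, amount 448): Equity=448 Loans=-448
After txn 2 (Dr Equity, Cr Inventory, amount 405): Equity=853 Inventory=-405 Loans=-448
After txn 3 (Dr Equity, Cr Inventory, amount 178): Equity=1031 Inventory=-583 Loans=-448
After txn 4 (Dr Payables, Cr Receivables, amount 241): Equity=1031 Inventory=-583 Loans=-448 Payables=241 Receivables=-241
After txn 5 (Dr Payables, Cr Equity, amount 334): Equity=697 Inventory=-583 Loans=-448 Payables=575 Receivables=-241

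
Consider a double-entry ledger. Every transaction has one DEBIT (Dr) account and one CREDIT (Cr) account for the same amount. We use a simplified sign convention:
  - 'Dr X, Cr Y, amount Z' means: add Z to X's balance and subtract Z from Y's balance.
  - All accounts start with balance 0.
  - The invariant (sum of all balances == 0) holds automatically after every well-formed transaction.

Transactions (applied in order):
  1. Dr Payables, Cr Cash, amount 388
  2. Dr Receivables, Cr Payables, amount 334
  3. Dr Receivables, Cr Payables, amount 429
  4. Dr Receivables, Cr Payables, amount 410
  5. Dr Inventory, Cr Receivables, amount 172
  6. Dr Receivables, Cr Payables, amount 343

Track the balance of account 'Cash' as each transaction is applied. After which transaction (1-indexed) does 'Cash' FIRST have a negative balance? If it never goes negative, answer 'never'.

Answer: 1

Derivation:
After txn 1: Cash=-388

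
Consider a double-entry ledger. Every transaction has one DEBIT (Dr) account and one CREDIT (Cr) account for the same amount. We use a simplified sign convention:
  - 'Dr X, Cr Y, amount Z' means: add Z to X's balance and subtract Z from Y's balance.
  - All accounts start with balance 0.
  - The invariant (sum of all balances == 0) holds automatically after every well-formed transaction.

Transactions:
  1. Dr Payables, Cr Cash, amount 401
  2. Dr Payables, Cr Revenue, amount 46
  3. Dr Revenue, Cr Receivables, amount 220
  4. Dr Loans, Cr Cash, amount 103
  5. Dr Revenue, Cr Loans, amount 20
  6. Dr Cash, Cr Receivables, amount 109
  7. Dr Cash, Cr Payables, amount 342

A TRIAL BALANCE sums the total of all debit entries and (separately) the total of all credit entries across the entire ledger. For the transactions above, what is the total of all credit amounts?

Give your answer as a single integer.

Answer: 1241

Derivation:
Txn 1: credit+=401
Txn 2: credit+=46
Txn 3: credit+=220
Txn 4: credit+=103
Txn 5: credit+=20
Txn 6: credit+=109
Txn 7: credit+=342
Total credits = 1241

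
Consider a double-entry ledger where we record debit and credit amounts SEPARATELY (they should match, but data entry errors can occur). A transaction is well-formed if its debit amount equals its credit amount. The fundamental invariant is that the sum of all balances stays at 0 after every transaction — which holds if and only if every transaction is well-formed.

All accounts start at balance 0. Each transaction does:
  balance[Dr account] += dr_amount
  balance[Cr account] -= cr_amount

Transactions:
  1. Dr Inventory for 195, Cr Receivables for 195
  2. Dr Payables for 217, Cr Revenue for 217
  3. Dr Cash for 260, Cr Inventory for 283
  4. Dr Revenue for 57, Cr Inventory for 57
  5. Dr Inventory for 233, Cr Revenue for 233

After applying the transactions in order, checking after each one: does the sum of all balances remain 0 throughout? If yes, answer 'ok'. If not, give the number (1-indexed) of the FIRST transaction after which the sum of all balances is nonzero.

Answer: 3

Derivation:
After txn 1: dr=195 cr=195 sum_balances=0
After txn 2: dr=217 cr=217 sum_balances=0
After txn 3: dr=260 cr=283 sum_balances=-23
After txn 4: dr=57 cr=57 sum_balances=-23
After txn 5: dr=233 cr=233 sum_balances=-23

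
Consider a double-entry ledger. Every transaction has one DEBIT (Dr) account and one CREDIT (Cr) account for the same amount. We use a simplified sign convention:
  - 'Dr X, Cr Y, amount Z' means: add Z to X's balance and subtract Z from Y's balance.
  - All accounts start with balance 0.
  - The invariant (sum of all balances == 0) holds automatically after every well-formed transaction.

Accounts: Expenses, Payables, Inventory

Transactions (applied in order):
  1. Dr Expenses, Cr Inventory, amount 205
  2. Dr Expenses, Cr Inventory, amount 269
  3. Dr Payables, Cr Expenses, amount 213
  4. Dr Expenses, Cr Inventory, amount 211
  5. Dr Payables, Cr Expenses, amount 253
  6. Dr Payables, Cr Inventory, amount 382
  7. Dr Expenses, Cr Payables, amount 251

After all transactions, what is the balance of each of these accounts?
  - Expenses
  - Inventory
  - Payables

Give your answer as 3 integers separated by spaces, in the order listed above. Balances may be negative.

After txn 1 (Dr Expenses, Cr Inventory, amount 205): Expenses=205 Inventory=-205
After txn 2 (Dr Expenses, Cr Inventory, amount 269): Expenses=474 Inventory=-474
After txn 3 (Dr Payables, Cr Expenses, amount 213): Expenses=261 Inventory=-474 Payables=213
After txn 4 (Dr Expenses, Cr Inventory, amount 211): Expenses=472 Inventory=-685 Payables=213
After txn 5 (Dr Payables, Cr Expenses, amount 253): Expenses=219 Inventory=-685 Payables=466
After txn 6 (Dr Payables, Cr Inventory, amount 382): Expenses=219 Inventory=-1067 Payables=848
After txn 7 (Dr Expenses, Cr Payables, amount 251): Expenses=470 Inventory=-1067 Payables=597

Answer: 470 -1067 597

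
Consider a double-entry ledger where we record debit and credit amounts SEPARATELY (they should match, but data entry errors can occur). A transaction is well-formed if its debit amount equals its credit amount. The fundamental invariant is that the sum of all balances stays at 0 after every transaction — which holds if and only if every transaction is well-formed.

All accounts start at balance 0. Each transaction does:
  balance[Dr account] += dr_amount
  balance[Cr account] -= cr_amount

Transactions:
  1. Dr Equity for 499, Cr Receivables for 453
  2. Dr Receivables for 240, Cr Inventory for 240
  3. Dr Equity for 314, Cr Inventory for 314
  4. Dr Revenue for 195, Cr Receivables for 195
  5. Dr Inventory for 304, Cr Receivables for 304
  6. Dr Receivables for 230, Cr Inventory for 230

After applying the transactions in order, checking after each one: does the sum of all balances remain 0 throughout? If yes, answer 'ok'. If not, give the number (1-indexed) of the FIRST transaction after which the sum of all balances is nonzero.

Answer: 1

Derivation:
After txn 1: dr=499 cr=453 sum_balances=46
After txn 2: dr=240 cr=240 sum_balances=46
After txn 3: dr=314 cr=314 sum_balances=46
After txn 4: dr=195 cr=195 sum_balances=46
After txn 5: dr=304 cr=304 sum_balances=46
After txn 6: dr=230 cr=230 sum_balances=46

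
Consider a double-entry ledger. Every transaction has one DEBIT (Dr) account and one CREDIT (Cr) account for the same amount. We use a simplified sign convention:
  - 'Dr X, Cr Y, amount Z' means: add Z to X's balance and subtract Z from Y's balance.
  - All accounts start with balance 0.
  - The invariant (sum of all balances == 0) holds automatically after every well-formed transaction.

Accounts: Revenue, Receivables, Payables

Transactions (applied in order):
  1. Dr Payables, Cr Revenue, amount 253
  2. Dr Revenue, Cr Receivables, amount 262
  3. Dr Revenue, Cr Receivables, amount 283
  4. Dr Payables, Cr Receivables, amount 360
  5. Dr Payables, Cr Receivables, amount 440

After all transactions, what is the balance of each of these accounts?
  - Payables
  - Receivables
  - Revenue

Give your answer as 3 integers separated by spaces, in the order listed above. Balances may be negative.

After txn 1 (Dr Payables, Cr Revenue, amount 253): Payables=253 Revenue=-253
After txn 2 (Dr Revenue, Cr Receivables, amount 262): Payables=253 Receivables=-262 Revenue=9
After txn 3 (Dr Revenue, Cr Receivables, amount 283): Payables=253 Receivables=-545 Revenue=292
After txn 4 (Dr Payables, Cr Receivables, amount 360): Payables=613 Receivables=-905 Revenue=292
After txn 5 (Dr Payables, Cr Receivables, amount 440): Payables=1053 Receivables=-1345 Revenue=292

Answer: 1053 -1345 292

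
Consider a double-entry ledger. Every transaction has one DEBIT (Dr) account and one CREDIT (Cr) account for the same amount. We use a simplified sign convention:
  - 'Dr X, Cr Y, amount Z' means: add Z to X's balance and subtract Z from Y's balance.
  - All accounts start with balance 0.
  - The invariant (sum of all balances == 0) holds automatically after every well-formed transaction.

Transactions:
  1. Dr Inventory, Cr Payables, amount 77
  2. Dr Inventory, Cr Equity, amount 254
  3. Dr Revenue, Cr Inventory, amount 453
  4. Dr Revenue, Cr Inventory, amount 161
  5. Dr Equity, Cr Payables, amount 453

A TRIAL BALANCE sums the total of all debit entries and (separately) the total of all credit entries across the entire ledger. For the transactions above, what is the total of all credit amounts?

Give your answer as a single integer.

Txn 1: credit+=77
Txn 2: credit+=254
Txn 3: credit+=453
Txn 4: credit+=161
Txn 5: credit+=453
Total credits = 1398

Answer: 1398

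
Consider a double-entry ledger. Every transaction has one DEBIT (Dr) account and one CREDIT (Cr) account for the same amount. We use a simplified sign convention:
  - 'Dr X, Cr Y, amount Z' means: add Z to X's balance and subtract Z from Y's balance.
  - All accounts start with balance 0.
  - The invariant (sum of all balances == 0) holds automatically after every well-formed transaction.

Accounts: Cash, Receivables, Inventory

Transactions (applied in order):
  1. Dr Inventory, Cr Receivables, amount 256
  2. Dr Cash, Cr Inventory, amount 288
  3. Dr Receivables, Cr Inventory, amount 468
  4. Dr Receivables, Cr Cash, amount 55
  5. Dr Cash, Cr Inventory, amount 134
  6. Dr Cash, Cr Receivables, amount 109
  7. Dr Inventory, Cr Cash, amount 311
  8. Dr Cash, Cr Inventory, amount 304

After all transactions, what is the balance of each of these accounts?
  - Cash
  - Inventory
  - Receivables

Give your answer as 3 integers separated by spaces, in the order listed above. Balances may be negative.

Answer: 469 -627 158

Derivation:
After txn 1 (Dr Inventory, Cr Receivables, amount 256): Inventory=256 Receivables=-256
After txn 2 (Dr Cash, Cr Inventory, amount 288): Cash=288 Inventory=-32 Receivables=-256
After txn 3 (Dr Receivables, Cr Inventory, amount 468): Cash=288 Inventory=-500 Receivables=212
After txn 4 (Dr Receivables, Cr Cash, amount 55): Cash=233 Inventory=-500 Receivables=267
After txn 5 (Dr Cash, Cr Inventory, amount 134): Cash=367 Inventory=-634 Receivables=267
After txn 6 (Dr Cash, Cr Receivables, amount 109): Cash=476 Inventory=-634 Receivables=158
After txn 7 (Dr Inventory, Cr Cash, amount 311): Cash=165 Inventory=-323 Receivables=158
After txn 8 (Dr Cash, Cr Inventory, amount 304): Cash=469 Inventory=-627 Receivables=158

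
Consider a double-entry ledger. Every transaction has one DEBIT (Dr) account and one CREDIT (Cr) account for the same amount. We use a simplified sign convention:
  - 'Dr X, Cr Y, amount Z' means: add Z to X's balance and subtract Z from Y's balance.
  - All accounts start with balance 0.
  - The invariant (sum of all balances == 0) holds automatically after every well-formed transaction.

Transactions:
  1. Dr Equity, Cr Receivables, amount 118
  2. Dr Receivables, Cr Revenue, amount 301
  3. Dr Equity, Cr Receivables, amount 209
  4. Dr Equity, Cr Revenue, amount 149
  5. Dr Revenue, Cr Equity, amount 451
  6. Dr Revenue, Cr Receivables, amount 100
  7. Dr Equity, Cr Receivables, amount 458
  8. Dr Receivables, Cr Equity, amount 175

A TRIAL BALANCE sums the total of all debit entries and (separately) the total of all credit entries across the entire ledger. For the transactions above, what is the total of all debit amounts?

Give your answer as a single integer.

Answer: 1961

Derivation:
Txn 1: debit+=118
Txn 2: debit+=301
Txn 3: debit+=209
Txn 4: debit+=149
Txn 5: debit+=451
Txn 6: debit+=100
Txn 7: debit+=458
Txn 8: debit+=175
Total debits = 1961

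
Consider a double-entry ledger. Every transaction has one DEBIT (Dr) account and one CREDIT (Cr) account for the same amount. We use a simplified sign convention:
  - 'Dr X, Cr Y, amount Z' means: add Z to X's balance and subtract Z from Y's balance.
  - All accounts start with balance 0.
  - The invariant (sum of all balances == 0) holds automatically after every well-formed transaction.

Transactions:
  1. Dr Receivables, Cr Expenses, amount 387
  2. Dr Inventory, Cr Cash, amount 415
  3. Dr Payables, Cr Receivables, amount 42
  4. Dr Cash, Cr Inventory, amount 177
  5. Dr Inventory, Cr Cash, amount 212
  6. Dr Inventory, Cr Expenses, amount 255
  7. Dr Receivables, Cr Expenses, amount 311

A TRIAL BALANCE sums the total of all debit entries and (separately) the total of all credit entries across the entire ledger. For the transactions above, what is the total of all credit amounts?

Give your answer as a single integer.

Answer: 1799

Derivation:
Txn 1: credit+=387
Txn 2: credit+=415
Txn 3: credit+=42
Txn 4: credit+=177
Txn 5: credit+=212
Txn 6: credit+=255
Txn 7: credit+=311
Total credits = 1799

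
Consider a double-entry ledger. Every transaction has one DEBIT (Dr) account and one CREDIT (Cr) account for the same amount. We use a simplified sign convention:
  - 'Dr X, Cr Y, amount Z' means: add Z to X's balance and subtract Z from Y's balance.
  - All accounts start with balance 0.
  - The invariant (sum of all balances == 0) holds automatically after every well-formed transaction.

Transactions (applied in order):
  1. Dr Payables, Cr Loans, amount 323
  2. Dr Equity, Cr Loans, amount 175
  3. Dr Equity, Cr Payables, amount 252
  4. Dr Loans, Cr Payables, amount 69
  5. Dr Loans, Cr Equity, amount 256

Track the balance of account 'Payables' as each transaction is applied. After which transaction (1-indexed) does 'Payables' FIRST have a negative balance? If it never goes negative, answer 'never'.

Answer: never

Derivation:
After txn 1: Payables=323
After txn 2: Payables=323
After txn 3: Payables=71
After txn 4: Payables=2
After txn 5: Payables=2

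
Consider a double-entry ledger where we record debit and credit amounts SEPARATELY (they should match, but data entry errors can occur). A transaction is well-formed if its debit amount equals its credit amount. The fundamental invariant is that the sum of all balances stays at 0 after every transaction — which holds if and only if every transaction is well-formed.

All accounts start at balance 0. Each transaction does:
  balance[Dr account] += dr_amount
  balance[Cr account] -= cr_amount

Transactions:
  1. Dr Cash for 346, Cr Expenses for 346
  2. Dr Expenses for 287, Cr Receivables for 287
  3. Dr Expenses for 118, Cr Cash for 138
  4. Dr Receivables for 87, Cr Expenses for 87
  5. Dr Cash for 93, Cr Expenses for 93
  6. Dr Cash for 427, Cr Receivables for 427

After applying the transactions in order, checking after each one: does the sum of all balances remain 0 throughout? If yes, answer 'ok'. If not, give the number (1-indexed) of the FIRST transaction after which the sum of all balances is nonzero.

After txn 1: dr=346 cr=346 sum_balances=0
After txn 2: dr=287 cr=287 sum_balances=0
After txn 3: dr=118 cr=138 sum_balances=-20
After txn 4: dr=87 cr=87 sum_balances=-20
After txn 5: dr=93 cr=93 sum_balances=-20
After txn 6: dr=427 cr=427 sum_balances=-20

Answer: 3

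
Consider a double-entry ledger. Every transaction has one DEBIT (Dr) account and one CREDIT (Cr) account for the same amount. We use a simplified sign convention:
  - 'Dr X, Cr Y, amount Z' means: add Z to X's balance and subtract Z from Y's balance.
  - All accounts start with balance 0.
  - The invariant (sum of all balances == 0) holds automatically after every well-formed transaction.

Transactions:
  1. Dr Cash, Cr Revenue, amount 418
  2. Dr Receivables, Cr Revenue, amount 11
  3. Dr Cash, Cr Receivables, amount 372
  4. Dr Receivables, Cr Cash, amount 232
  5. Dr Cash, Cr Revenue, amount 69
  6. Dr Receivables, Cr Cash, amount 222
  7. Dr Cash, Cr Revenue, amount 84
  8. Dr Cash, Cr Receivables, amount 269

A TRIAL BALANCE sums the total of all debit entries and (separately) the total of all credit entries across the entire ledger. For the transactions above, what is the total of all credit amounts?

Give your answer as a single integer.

Txn 1: credit+=418
Txn 2: credit+=11
Txn 3: credit+=372
Txn 4: credit+=232
Txn 5: credit+=69
Txn 6: credit+=222
Txn 7: credit+=84
Txn 8: credit+=269
Total credits = 1677

Answer: 1677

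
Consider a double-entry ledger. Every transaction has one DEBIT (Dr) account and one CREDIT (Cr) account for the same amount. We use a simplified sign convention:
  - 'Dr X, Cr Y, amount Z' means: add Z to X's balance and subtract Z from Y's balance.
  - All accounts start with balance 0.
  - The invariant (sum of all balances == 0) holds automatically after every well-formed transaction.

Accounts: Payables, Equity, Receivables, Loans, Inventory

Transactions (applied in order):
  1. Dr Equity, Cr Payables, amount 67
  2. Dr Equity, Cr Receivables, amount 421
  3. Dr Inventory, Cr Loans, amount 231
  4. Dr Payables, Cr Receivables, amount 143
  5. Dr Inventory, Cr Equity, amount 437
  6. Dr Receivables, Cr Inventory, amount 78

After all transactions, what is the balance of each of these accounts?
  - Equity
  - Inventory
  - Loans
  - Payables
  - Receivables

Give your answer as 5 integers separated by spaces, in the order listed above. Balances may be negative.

After txn 1 (Dr Equity, Cr Payables, amount 67): Equity=67 Payables=-67
After txn 2 (Dr Equity, Cr Receivables, amount 421): Equity=488 Payables=-67 Receivables=-421
After txn 3 (Dr Inventory, Cr Loans, amount 231): Equity=488 Inventory=231 Loans=-231 Payables=-67 Receivables=-421
After txn 4 (Dr Payables, Cr Receivables, amount 143): Equity=488 Inventory=231 Loans=-231 Payables=76 Receivables=-564
After txn 5 (Dr Inventory, Cr Equity, amount 437): Equity=51 Inventory=668 Loans=-231 Payables=76 Receivables=-564
After txn 6 (Dr Receivables, Cr Inventory, amount 78): Equity=51 Inventory=590 Loans=-231 Payables=76 Receivables=-486

Answer: 51 590 -231 76 -486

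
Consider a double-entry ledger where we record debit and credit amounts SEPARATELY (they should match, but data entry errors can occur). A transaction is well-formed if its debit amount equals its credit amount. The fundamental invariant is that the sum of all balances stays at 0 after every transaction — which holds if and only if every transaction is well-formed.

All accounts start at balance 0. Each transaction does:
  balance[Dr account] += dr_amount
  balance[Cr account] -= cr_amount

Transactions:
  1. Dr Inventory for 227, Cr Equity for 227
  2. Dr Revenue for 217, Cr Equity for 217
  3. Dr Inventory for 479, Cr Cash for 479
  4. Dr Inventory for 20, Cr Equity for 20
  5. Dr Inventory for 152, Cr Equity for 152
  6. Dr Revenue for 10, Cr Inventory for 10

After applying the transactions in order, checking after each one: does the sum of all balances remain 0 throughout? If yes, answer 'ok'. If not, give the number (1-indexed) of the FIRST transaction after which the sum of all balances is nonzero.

After txn 1: dr=227 cr=227 sum_balances=0
After txn 2: dr=217 cr=217 sum_balances=0
After txn 3: dr=479 cr=479 sum_balances=0
After txn 4: dr=20 cr=20 sum_balances=0
After txn 5: dr=152 cr=152 sum_balances=0
After txn 6: dr=10 cr=10 sum_balances=0

Answer: ok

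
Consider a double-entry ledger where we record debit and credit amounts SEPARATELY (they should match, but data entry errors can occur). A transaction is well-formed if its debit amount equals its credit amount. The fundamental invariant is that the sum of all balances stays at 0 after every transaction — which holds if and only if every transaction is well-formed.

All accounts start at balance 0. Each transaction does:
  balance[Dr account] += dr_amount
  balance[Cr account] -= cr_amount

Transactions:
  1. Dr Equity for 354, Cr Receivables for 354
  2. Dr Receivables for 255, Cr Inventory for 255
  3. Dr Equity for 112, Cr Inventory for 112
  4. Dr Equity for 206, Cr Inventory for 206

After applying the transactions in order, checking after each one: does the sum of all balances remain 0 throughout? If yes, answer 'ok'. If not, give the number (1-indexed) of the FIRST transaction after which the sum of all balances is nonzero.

After txn 1: dr=354 cr=354 sum_balances=0
After txn 2: dr=255 cr=255 sum_balances=0
After txn 3: dr=112 cr=112 sum_balances=0
After txn 4: dr=206 cr=206 sum_balances=0

Answer: ok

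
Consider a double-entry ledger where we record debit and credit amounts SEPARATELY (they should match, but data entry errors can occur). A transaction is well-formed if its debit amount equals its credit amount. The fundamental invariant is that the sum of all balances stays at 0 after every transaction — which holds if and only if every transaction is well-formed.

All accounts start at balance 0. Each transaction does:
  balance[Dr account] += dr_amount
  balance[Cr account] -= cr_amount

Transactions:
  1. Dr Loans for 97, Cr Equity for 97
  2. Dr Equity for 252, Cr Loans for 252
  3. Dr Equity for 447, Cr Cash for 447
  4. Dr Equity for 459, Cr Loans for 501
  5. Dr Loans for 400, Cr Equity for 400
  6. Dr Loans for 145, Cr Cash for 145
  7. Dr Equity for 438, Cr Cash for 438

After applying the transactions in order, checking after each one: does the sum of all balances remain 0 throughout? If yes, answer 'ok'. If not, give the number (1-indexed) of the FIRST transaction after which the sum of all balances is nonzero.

After txn 1: dr=97 cr=97 sum_balances=0
After txn 2: dr=252 cr=252 sum_balances=0
After txn 3: dr=447 cr=447 sum_balances=0
After txn 4: dr=459 cr=501 sum_balances=-42
After txn 5: dr=400 cr=400 sum_balances=-42
After txn 6: dr=145 cr=145 sum_balances=-42
After txn 7: dr=438 cr=438 sum_balances=-42

Answer: 4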